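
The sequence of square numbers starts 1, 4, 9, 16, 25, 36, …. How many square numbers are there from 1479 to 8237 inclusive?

The n-th square number is n².
Smallest index with value ≥ 1479: n = 39 (giving 1521).
Largest index with value ≤ 8237: n = 90 (giving 8100).
Indices 39 through 90: 52 terms.

52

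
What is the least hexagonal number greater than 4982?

Solve n(2n−1) > 4982 for integer n.
The largest n with value ≤ 4982 is 50 (since 4950 ≤ 4982 < 5151), so the first above is n = 51, value 5151.

5151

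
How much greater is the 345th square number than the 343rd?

1376

345² = 119025 and 343² = 117649.
Difference: 119025 − 117649 = 1376.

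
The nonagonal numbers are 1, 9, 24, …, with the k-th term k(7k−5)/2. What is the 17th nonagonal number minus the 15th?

17·(7·17 − 5)/2 = 969 and 15·(7·15 − 5)/2 = 750.
Difference: 969 − 750 = 219.

219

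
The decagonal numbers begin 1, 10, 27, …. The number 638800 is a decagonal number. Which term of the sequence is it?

400

Set n(4n−3) = 638800, giving 4n² − 3n − 638800 = 0.
The discriminant is 9 + 16·638800 = 10220809, and √10220809 = 3197.
So n = (3 + 3197) / 8 = 3200/8 = 400.
Check: 400·(4·400 − 3) = 638800. ✓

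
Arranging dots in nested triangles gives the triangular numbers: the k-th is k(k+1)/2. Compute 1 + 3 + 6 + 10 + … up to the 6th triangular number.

Σ i(i+1)/2 = (Σi² + Σi) / 2 over i = 1..6.
Σi = 21 and Σi² = 91.
(1·91 + 1·21) / 2 = 112/2 = 56.

56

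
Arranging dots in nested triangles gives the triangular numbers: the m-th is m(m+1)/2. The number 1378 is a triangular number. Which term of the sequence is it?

Set n(n+1)/2 = 1378, giving n² + n − 2756 = 0.
The discriminant is 1 + 8·1378 = 11025, and √11025 = 105.
So n = (-1 + 105) / 2 = 104/2 = 52.
Check: 52·53/2 = 1378. ✓

52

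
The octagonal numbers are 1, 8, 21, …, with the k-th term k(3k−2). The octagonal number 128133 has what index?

Set n(3n−2) = 128133, giving 3n² − 2n − 128133 = 0.
So n = (2 + 1240) / 6 = 1242/6 = 207.

207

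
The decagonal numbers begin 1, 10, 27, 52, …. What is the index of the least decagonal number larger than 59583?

123

Solve n(4n−3) > 59583 for integer n.
The largest n with value ≤ 59583 is 122 (since 59170 ≤ 59583 < 60147), so the first above is n = 123, value 60147.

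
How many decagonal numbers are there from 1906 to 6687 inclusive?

19

The n-th decagonal number is n(4n−3).
Smallest index with value ≥ 1906: n = 23 (giving 2047).
Largest index with value ≤ 6687: n = 41 (giving 6601).
Indices 23 through 41: 19 terms.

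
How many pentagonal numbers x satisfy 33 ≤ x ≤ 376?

12

The n-th pentagonal number is n(3n−1)/2.
Smallest index with value ≥ 33: n = 5 (giving 35).
Largest index with value ≤ 376: n = 16 (giving 376).
Indices 5 through 16: 12 terms.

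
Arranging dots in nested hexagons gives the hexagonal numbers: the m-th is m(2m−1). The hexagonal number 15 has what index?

Set n(2n−1) = 15, giving 2n² − n − 15 = 0.
The discriminant is 1 + 8·15 = 121, and √121 = 11.
So n = (1 + 11) / 4 = 12/4 = 3.
Check: 3·(2·3 − 1) = 15. ✓

3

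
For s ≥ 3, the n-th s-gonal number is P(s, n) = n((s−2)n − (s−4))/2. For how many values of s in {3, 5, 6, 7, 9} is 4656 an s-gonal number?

1

s = 3: P(3, 96) = 4656. ✓
s = 5: P(5, 55) = 4510 and P(5, 56) = 4676; 4656 is not s-gonal.
s = 6: P(6, 48) = 4560 and P(6, 49) = 4753; 4656 is not s-gonal.
s = 7: P(7, 43) = 4558 and P(7, 44) = 4774; 4656 is not s-gonal.
s = 9: P(9, 36) = 4446 and P(9, 37) = 4699; 4656 is not s-gonal.
Hits: s ∈ {3} → 1.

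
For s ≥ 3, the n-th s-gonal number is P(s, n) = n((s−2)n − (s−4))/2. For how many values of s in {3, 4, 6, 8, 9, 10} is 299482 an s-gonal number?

s = 3: P(3, 773) = 299151 and P(3, 774) = 299925; 299482 is not s-gonal.
s = 4: P(4, 547) = 299209 and P(4, 548) = 300304; 299482 is not s-gonal.
s = 6: P(6, 387) = 299151 and P(6, 388) = 300700; 299482 is not s-gonal.
s = 8: P(8, 316) = 298936 and P(8, 317) = 300833; 299482 is not s-gonal.
s = 9: P(9, 292) = 297694 and P(9, 293) = 299739; 299482 is not s-gonal.
s = 10: P(10, 274) = 299482. ✓
Hits: s ∈ {10} → 1.

1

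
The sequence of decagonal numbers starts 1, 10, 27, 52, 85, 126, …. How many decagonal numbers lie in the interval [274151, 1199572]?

286

The n-th decagonal number is n(4n−3).
Smallest index with value ≥ 274151: n = 263 (giving 275887).
Largest index with value ≤ 1199572: n = 548 (giving 1199572).
Indices 263 through 548: 286 terms.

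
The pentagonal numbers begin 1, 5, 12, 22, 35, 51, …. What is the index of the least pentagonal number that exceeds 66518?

211

Solve n(3n−1)/2 > 66518 for integer n.
The largest n with value ≤ 66518 is 210 (since 66045 ≤ 66518 < 66676), so the first above is n = 211, value 66676.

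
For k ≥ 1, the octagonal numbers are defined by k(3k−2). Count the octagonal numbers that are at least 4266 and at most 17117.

37

The n-th octagonal number is n(3n−2).
Smallest index with value ≥ 4266: n = 39 (giving 4485).
Largest index with value ≤ 17117: n = 75 (giving 16725).
Indices 39 through 75: 37 terms.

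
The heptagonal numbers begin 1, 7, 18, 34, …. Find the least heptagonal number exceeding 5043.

5221

Solve n(5n−3)/2 > 5043 for integer n.
The largest n with value ≤ 5043 is 45 (since 4995 ≤ 5043 < 5221), so the first above is n = 46, value 5221.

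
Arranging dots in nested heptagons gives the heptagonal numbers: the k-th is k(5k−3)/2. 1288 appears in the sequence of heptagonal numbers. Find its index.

Set n(5n−3)/2 = 1288, giving 5n² − 3n − 2576 = 0.
The discriminant is 9 + 40·1288 = 51529, and √51529 = 227.
So n = (3 + 227) / 10 = 230/10 = 23.

23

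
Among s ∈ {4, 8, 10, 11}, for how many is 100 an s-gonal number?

1

s = 4: P(4, 10) = 100. ✓
s = 8: P(8, 6) = 96 and P(8, 7) = 133; 100 is not s-gonal.
s = 10: P(10, 5) = 85 and P(10, 6) = 126; 100 is not s-gonal.
s = 11: P(11, 5) = 95 and P(11, 6) = 141; 100 is not s-gonal.
Hits: s ∈ {4} → 1.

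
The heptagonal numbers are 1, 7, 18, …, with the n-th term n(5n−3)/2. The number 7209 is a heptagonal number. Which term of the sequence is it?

Set n(5n−3)/2 = 7209, giving 5n² − 3n − 14418 = 0.
So n = (3 + 537) / 10 = 540/10 = 54.

54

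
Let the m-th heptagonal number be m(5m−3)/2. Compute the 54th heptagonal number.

7209

The 54th heptagonal number is n(5n−3)/2 with n = 54.
54·(5·54 − 3)/2 = 54·267/2 = 7209.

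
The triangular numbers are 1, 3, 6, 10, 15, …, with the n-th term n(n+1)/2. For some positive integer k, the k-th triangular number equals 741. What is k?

38

Set n(n+1)/2 = 741, giving n² + n − 1482 = 0.
The discriminant is 1 + 8·741 = 5929, and √5929 = 77.
So n = (-1 + 77) / 2 = 76/2 = 38.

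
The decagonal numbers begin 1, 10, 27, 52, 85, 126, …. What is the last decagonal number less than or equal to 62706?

Solve n(4n−3) ≤ 62706 for integer n.
n = 125 gives 62125 ≤ 62706, while n = 126 gives 63126 > 62706; so the answer is 62125.

62125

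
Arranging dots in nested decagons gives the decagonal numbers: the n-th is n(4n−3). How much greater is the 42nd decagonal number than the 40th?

650

42·(4·42 − 3) = 6930 and 40·(4·40 − 3) = 6280.
Difference: 6930 − 6280 = 650.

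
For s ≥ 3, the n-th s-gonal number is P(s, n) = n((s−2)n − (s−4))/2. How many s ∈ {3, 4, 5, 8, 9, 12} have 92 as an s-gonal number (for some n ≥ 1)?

s = 3: P(3, 13) = 91 and P(3, 14) = 105; 92 is not s-gonal.
s = 4: P(4, 9) = 81 and P(4, 10) = 100; 92 is not s-gonal.
s = 5: P(5, 8) = 92. ✓
s = 8: P(8, 5) = 65 and P(8, 6) = 96; 92 is not s-gonal.
s = 9: P(9, 5) = 75 and P(9, 6) = 111; 92 is not s-gonal.
s = 12: P(12, 4) = 64 and P(12, 5) = 105; 92 is not s-gonal.
Hits: s ∈ {5} → 1.

1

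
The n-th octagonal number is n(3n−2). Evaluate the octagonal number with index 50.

50·(3·50 − 2) = 50·148 = 7400.

7400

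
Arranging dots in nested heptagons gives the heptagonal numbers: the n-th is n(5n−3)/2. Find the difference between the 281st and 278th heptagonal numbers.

281·(5·281 − 3)/2 = 196981 and 278·(5·278 − 3)/2 = 192793.
Difference: 196981 − 192793 = 4188.

4188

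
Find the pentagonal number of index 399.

The 399th pentagonal number is n(3n−1)/2 with n = 399.
399·(3·399 − 1)/2 = 399·1196/2 = 399·598 = 238602.

238602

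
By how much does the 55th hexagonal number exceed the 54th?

217

Consecutive hexagonal numbers differ by 4n − 3: here 4·55 − 3 = 217.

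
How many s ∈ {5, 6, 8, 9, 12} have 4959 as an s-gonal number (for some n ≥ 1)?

1

s = 5: P(5, 57) = 4845 and P(5, 58) = 5017; 4959 is not s-gonal.
s = 6: P(6, 50) = 4950 and P(6, 51) = 5151; 4959 is not s-gonal.
s = 8: P(8, 40) = 4720 and P(8, 41) = 4961; 4959 is not s-gonal.
s = 9: P(9, 38) = 4959. ✓
s = 12: P(12, 31) = 4681 and P(12, 32) = 4992; 4959 is not s-gonal.
Hits: s ∈ {9} → 1.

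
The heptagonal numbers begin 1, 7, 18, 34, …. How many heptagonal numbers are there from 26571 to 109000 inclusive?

106

The n-th heptagonal number is n(5n−3)/2.
Smallest index with value ≥ 26571: n = 104 (giving 26884).
Largest index with value ≤ 109000: n = 209 (giving 108889).
Indices 104 through 209: 106 terms.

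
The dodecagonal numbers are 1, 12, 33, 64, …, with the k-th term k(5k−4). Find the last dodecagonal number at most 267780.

Solve n(5n−4) ≤ 267780 for integer n.
n = 231 gives 265881 ≤ 267780, while n = 232 gives 268192 > 267780; so the answer is 265881.

265881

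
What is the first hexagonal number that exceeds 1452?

Solve n(2n−1) > 1452 for integer n.
The largest n with value ≤ 1452 is 27 (since 1431 ≤ 1452 < 1540), so the first above is n = 28, value 1540.

1540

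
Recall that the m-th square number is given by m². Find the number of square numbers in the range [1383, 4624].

31

The n-th square number is n².
Smallest index with value ≥ 1383: n = 38 (giving 1444).
Largest index with value ≤ 4624: n = 68 (giving 4624).
Indices 38 through 68: 31 terms.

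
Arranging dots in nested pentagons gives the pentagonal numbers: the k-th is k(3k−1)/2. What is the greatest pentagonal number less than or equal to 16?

12

Solve n(3n−1)/2 ≤ 16 for integer n.
n = 3 gives 12 ≤ 16, while n = 4 gives 22 > 16; so the answer is 12.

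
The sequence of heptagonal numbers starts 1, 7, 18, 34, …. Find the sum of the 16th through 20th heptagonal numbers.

Σ i(5i−3)/2 = (5Σi² − 3Σi) / 2 over i = 16..20.
Σi = 210 − 120 = 90 and Σi² = 2870 − 1240 = 1630.
(5·1630 − 3·90) / 2 = 7880/2 = 3940.

3940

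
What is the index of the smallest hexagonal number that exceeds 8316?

Solve n(2n−1) > 8316 for integer n.
The largest n with value ≤ 8316 is 64 (since 8128 ≤ 8316 < 8385), so the first above is n = 65, value 8385.

65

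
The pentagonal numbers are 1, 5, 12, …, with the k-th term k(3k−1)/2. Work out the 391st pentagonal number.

The 391st pentagonal number is n(3n−1)/2 with n = 391.
391·(3·391 − 1)/2 = 391·1172/2 = 391·586 = 229126.

229126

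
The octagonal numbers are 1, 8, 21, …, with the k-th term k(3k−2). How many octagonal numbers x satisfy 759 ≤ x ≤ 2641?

The n-th octagonal number is n(3n−2).
Smallest index with value ≥ 759: n = 17 (giving 833).
Largest index with value ≤ 2641: n = 30 (giving 2640).
Indices 17 through 30: 14 terms.

14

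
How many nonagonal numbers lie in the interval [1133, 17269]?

The n-th nonagonal number is n(7n−5)/2.
Smallest index with value ≥ 1133: n = 19 (giving 1216).
Largest index with value ≤ 17269: n = 70 (giving 16975).
Indices 19 through 70: 52 terms.

52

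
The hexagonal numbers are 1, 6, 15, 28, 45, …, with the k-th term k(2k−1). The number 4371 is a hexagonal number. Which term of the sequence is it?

Set n(2n−1) = 4371, giving 2n² − n − 4371 = 0.
So n = (1 + 187) / 4 = 188/4 = 47.
Check: 47·(2·47 − 1) = 4371. ✓

47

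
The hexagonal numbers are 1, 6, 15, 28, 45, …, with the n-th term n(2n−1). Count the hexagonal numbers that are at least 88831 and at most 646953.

The n-th hexagonal number is n(2n−1).
Smallest index with value ≥ 88831: n = 211 (giving 88831).
Largest index with value ≤ 646953: n = 569 (giving 646953).
Indices 211 through 569: 359 terms.

359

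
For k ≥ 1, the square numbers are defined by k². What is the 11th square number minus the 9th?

11² = 121 and 9² = 81.
Difference: 121 − 81 = 40.

40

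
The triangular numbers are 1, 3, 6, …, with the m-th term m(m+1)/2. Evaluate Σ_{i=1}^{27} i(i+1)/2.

3654

Σ i(i+1)/2 = (Σi² + Σi) / 2 over i = 1..27.
Σi = 378 and Σi² = 6930.
(1·6930 + 1·378) / 2 = 7308/2 = 3654.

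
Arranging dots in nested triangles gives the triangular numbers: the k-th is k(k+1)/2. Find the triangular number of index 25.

325

The 25th triangular number is n(n+1)/2 with n = 25.
25·26/2 = 650/2 = 325.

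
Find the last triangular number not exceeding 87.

78

Solve n(n+1)/2 ≤ 87 for integer n.
n = 12 gives 78 ≤ 87, while n = 13 gives 91 > 87; so the answer is 78.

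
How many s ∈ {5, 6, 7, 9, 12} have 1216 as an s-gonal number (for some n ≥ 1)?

2

s = 5: P(5, 28) = 1162 and P(5, 29) = 1247; 1216 is not s-gonal.
s = 6: P(6, 24) = 1128 and P(6, 25) = 1225; 1216 is not s-gonal.
s = 7: P(7, 22) = 1177 and P(7, 23) = 1288; 1216 is not s-gonal.
s = 9: P(9, 19) = 1216. ✓
s = 12: P(12, 16) = 1216. ✓
Hits: s ∈ {9, 12} → 2.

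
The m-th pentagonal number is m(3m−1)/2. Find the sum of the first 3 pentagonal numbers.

Σ i(3i−1)/2 = (3Σi² − Σi) / 2 over i = 1..3.
Σi = 6 and Σi² = 14.
(3·14 − 1·6) / 2 = 36/2 = 18.

18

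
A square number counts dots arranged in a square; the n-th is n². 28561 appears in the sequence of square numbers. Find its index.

We need n² = 28561, so n = √28561 = 169.

169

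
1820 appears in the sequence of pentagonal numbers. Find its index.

Set n(3n−1)/2 = 1820, giving 3n² − n − 3640 = 0.
The discriminant is 1 + 24·1820 = 43681, and √43681 = 209.
So n = (1 + 209) / 6 = 210/6 = 35.

35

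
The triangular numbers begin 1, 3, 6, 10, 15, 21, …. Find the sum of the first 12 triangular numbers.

364

Σ i(i+1)/2 = (Σi² + Σi) / 2 over i = 1..12.
Σi = 78 and Σi² = 650.
(1·650 + 1·78) / 2 = 728/2 = 364.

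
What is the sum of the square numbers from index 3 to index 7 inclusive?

Σ_{i=3}^{7} i² = 140 − 5 = 135.

135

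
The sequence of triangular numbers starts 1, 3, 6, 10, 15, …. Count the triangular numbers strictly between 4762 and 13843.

The n-th triangular number is n(n+1)/2.
Smallest index with value > 4762: n = 98 (giving 4851).
Largest index with value < 13843: n = 165 (giving 13695).
Indices 98 through 165: 68 terms.

68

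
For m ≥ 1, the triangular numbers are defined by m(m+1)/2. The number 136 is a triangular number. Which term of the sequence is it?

16

Set n(n+1)/2 = 136, giving n² + n − 272 = 0.
The discriminant is 1 + 8·136 = 1089, and √1089 = 33.
So n = (-1 + 33) / 2 = 32/2 = 16.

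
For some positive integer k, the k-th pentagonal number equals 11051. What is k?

86

Set n(3n−1)/2 = 11051, giving 3n² − n − 22102 = 0.
So n = (1 + 515) / 6 = 516/6 = 86.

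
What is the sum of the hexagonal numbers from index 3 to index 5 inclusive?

Σ i(2i−1) = 2Σi² − Σi over i = 3..5.
Σi = 15 − 3 = 12 and Σi² = 55 − 5 = 50.
2·50 − 1·12 = 88.

88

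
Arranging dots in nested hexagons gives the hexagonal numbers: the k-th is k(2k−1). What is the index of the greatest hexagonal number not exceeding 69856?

187

Solve n(2n−1) ≤ 69856 for integer n.
n = 187 gives 69751 ≤ 69856, while n = 188 gives 70500 > 69856; so the answer is index 187.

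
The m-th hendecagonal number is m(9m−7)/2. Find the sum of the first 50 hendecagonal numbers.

188700

Σ i(9i−7)/2 = (9Σi² − 7Σi) / 2 over i = 1..50.
Σi = 1275 and Σi² = 42925.
(9·42925 − 7·1275) / 2 = 377400/2 = 188700.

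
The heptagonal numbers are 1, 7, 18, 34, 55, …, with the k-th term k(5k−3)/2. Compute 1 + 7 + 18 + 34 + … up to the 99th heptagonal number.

813450

Σ i(5i−3)/2 = (5Σi² − 3Σi) / 2 over i = 1..99.
Σi = 4950 and Σi² = 328350.
(5·328350 − 3·4950) / 2 = 1626900/2 = 813450.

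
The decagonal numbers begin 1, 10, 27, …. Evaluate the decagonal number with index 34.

4522

The 34th decagonal number is n(4n−3) with n = 34.
34·(4·34 − 3) = 34·133 = 4522.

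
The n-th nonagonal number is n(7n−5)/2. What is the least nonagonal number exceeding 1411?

1491

Solve n(7n−5)/2 > 1411 for integer n.
The largest n with value ≤ 1411 is 20 (since 1350 ≤ 1411 < 1491), so the first above is n = 21, value 1491.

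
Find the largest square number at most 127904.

Solve n² ≤ 127904 for integer n.
n = 357 gives 127449 ≤ 127904, while n = 358 gives 128164 > 127904; so the answer is 127449.

127449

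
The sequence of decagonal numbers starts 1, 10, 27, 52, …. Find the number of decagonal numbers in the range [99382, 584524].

The n-th decagonal number is n(4n−3).
Smallest index with value ≥ 99382: n = 158 (giving 99382).
Largest index with value ≤ 584524: n = 382 (giving 582550).
Indices 158 through 382: 225 terms.

225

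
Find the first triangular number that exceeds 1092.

1128

Solve n(n+1)/2 > 1092 for integer n.
The largest n with value ≤ 1092 is 46 (since 1081 ≤ 1092 < 1128), so the first above is n = 47, value 1128.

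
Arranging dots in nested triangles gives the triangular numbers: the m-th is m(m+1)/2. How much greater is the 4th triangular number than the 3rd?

4

Consecutive triangular numbers differ by n: T_{4} − T_{3} = 4.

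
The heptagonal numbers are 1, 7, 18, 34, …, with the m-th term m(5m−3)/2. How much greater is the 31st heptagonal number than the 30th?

Consecutive heptagonal numbers differ by 5n − 4: here 5·31 − 4 = 151.

151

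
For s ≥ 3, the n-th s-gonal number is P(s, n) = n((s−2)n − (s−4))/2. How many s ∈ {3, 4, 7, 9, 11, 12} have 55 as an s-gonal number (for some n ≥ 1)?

2

s = 3: P(3, 10) = 55. ✓
s = 4: P(4, 7) = 49 and P(4, 8) = 64; 55 is not s-gonal.
s = 7: P(7, 5) = 55. ✓
s = 9: P(9, 4) = 46 and P(9, 5) = 75; 55 is not s-gonal.
s = 11: P(11, 3) = 30 and P(11, 4) = 58; 55 is not s-gonal.
s = 12: P(12, 3) = 33 and P(12, 4) = 64; 55 is not s-gonal.
Hits: s ∈ {3, 7} → 2.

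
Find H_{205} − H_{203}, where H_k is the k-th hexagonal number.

1630

205·(2·205 − 1) = 83845 and 203·(2·203 − 1) = 82215.
Difference: 83845 − 82215 = 1630.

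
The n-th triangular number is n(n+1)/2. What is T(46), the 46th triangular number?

1081

The 46th triangular number is n(n+1)/2 with n = 46.
46·47/2 = 2162/2 = 1081.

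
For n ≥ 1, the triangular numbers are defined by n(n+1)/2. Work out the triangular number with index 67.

The 67th triangular number is n(n+1)/2 with n = 67.
67·68/2 = 4556/2 = 2278.

2278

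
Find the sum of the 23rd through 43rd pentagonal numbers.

35112

Σ i(3i−1)/2 = (3Σi² − Σi) / 2 over i = 23..43.
Σi = 946 − 253 = 693 and Σi² = 27434 − 3795 = 23639.
(3·23639 − 1·693) / 2 = 70224/2 = 35112.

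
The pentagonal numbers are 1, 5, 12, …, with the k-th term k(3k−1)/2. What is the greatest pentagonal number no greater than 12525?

Solve n(3n−1)/2 ≤ 12525 for integer n.
n = 91 gives 12376 ≤ 12525, while n = 92 gives 12650 > 12525; so the answer is 12376.

12376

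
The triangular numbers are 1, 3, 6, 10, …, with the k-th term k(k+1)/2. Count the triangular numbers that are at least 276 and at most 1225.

27

The n-th triangular number is n(n+1)/2.
Smallest index with value ≥ 276: n = 23 (giving 276).
Largest index with value ≤ 1225: n = 49 (giving 1225).
Indices 23 through 49: 27 terms.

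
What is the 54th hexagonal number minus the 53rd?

213

Consecutive hexagonal numbers differ by 4n − 3: here 4·54 − 3 = 213.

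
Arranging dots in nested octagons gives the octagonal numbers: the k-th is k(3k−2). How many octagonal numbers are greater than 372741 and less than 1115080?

257

The n-th octagonal number is n(3n−2).
Smallest index with value > 372741: n = 353 (giving 373121).
Largest index with value < 1115080: n = 609 (giving 1111425).
Indices 353 through 609: 257 terms.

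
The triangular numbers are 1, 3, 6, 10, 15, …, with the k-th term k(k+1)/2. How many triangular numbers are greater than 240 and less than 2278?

45

The n-th triangular number is n(n+1)/2.
Smallest index with value > 240: n = 22 (giving 253).
Largest index with value < 2278: n = 66 (giving 2211).
Indices 22 through 66: 45 terms.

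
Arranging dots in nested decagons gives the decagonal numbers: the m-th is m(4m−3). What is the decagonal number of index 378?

378·(4·378 − 3) = 378·1509 = 570402.

570402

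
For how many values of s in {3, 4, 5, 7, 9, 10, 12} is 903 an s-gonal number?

s = 3: P(3, 42) = 903. ✓
s = 4: P(4, 30) = 900 and P(4, 31) = 961; 903 is not s-gonal.
s = 5: P(5, 24) = 852 and P(5, 25) = 925; 903 is not s-gonal.
s = 7: P(7, 19) = 874 and P(7, 20) = 970; 903 is not s-gonal.
s = 9: P(9, 16) = 856 and P(9, 17) = 969; 903 is not s-gonal.
s = 10: P(10, 15) = 855 and P(10, 16) = 976; 903 is not s-gonal.
s = 12: P(12, 13) = 793 and P(12, 14) = 924; 903 is not s-gonal.
Hits: s ∈ {3} → 1.

1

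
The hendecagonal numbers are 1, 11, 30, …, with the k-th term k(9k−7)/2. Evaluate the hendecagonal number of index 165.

The 165th hendecagonal number is n(9n−7)/2 with n = 165.
165·(9·165 − 7)/2 = 165·1478/2 = 165·739 = 121935.

121935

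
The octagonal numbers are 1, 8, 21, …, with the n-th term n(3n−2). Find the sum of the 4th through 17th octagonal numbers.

Σ i(3i−2) = 3Σi² − 2Σi over i = 4..17.
Σi = 153 − 6 = 147 and Σi² = 1785 − 14 = 1771.
3·1771 − 2·147 = 5019.

5019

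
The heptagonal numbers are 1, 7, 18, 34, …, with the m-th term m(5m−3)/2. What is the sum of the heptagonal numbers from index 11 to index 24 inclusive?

10920

Σ i(5i−3)/2 = (5Σi² − 3Σi) / 2 over i = 11..24.
Σi = 300 − 55 = 245 and Σi² = 4900 − 385 = 4515.
(5·4515 − 3·245) / 2 = 21840/2 = 10920.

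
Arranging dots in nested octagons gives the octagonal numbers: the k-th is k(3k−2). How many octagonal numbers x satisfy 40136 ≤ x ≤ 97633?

65

The n-th octagonal number is n(3n−2).
Smallest index with value ≥ 40136: n = 116 (giving 40136).
Largest index with value ≤ 97633: n = 180 (giving 96840).
Indices 116 through 180: 65 terms.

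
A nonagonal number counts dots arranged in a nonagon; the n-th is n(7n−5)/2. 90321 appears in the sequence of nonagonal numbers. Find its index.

Set n(7n−5)/2 = 90321, giving 7n² − 5n − 180642 = 0.
The discriminant is 25 + 56·90321 = 5058001, and √5058001 = 2249.
So n = (5 + 2249) / 14 = 2254/14 = 161.
Check: 161·(7·161 − 5)/2 = 90321. ✓

161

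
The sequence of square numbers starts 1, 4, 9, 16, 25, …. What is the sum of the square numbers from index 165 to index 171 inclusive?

Σ_{i=165}^{171} i² = 1681386 − 1483790 = 197596.

197596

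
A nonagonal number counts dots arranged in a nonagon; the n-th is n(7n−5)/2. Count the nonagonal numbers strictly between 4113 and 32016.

The n-th nonagonal number is n(7n−5)/2.
Smallest index with value > 4113: n = 35 (giving 4200).
Largest index with value < 32016: n = 95 (giving 31350).
Indices 35 through 95: 61 terms.

61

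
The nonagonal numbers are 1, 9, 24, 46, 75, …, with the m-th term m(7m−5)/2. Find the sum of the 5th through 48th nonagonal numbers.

130064

Σ i(7i−5)/2 = (7Σi² − 5Σi) / 2 over i = 5..48.
Σi = 1176 − 10 = 1166 and Σi² = 38024 − 30 = 37994.
(7·37994 − 5·1166) / 2 = 260128/2 = 130064.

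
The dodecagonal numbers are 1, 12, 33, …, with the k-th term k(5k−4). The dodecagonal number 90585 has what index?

135

Set n(5n−4) = 90585, giving 5n² − 4n − 90585 = 0.
The discriminant is 16 + 20·90585 = 1811716, and √1811716 = 1346.
So n = (4 + 1346) / 10 = 1350/10 = 135.
Check: 135·(5·135 − 4) = 90585. ✓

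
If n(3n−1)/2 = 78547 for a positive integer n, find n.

Set n(3n−1)/2 = 78547, giving 3n² − n − 157094 = 0.
The discriminant is 1 + 24·78547 = 1885129, and √1885129 = 1373.
So n = (1 + 1373) / 6 = 1374/6 = 229.

229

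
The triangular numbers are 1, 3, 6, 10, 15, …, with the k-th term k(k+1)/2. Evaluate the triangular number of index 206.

The 206th triangular number is n(n+1)/2 with n = 206.
206·207/2 = 42642/2 = 21321.

21321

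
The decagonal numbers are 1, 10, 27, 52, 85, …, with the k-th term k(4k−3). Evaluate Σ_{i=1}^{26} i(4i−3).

23751

Σ i(4i−3) = 4Σi² − 3Σi over i = 1..26.
Σi = 351 and Σi² = 6201.
4·6201 − 3·351 = 23751.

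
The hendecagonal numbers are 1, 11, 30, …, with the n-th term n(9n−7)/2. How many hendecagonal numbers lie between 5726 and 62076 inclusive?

81

The n-th hendecagonal number is n(9n−7)/2.
Smallest index with value ≥ 5726: n = 37 (giving 6031).
Largest index with value ≤ 62076: n = 117 (giving 61191).
Indices 37 through 117: 81 terms.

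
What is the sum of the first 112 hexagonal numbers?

Σ i(2i−1) = 2Σi² − Σi over i = 1..112.
Σi = 6328 and Σi² = 474600.
2·474600 − 1·6328 = 942872.

942872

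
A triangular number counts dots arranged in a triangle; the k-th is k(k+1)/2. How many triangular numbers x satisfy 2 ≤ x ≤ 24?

5

The n-th triangular number is n(n+1)/2.
Smallest index with value ≥ 2: n = 2 (giving 3).
Largest index with value ≤ 24: n = 6 (giving 21).
Indices 2 through 6: 5 terms.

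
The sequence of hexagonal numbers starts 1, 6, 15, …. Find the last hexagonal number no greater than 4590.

Solve n(2n−1) ≤ 4590 for integer n.
n = 48 gives 4560 ≤ 4590, while n = 49 gives 4753 > 4590; so the answer is 4560.

4560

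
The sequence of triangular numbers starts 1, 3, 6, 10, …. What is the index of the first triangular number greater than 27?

Solve n(n+1)/2 > 27 for integer n.
The largest n with value ≤ 27 is 6 (since 21 ≤ 27 < 28), so the first above is n = 7, value 28.

7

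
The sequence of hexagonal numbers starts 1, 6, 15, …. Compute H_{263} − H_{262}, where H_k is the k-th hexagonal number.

Consecutive hexagonal numbers differ by 4n − 3: here 4·263 − 3 = 1049.

1049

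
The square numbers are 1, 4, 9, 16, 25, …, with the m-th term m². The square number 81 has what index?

9

We need n² = 81, so n = √81 = 9.
Check: 9² = 81. ✓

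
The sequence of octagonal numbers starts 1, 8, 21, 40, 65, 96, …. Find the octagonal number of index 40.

4720

40·(3·40 − 2) = 40·118 = 4720.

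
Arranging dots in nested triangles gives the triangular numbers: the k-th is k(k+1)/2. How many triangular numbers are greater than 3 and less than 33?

5

The n-th triangular number is n(n+1)/2.
Smallest index with value > 3: n = 3 (giving 6).
Largest index with value < 33: n = 7 (giving 28).
Indices 3 through 7: 5 terms.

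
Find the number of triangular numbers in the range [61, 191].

9

The n-th triangular number is n(n+1)/2.
Smallest index with value ≥ 61: n = 11 (giving 66).
Largest index with value ≤ 191: n = 19 (giving 190).
Indices 11 through 19: 9 terms.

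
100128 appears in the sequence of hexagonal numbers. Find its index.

224

Set n(2n−1) = 100128, giving 2n² − n − 100128 = 0.
The discriminant is 1 + 8·100128 = 801025, and √801025 = 895.
So n = (1 + 895) / 4 = 896/4 = 224.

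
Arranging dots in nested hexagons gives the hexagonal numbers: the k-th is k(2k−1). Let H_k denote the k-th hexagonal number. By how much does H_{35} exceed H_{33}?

270

35·(2·35 − 1) = 2415 and 33·(2·33 − 1) = 2145.
Difference: 2415 − 2145 = 270.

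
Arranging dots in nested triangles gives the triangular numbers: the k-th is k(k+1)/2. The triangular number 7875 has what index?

Set n(n+1)/2 = 7875, giving n² + n − 15750 = 0.
So n = (-1 + 251) / 2 = 250/2 = 125.
Check: 125·126/2 = 7875. ✓

125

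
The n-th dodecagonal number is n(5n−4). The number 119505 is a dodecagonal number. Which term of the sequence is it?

Set n(5n−4) = 119505, giving 5n² − 4n − 119505 = 0.
The discriminant is 16 + 20·119505 = 2390116, and √2390116 = 1546.
So n = (4 + 1546) / 10 = 1550/10 = 155.
Check: 155·(5·155 − 4) = 119505. ✓

155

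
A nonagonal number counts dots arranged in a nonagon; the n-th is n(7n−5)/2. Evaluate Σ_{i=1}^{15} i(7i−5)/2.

Σ i(7i−5)/2 = (7Σi² − 5Σi) / 2 over i = 1..15.
Σi = 120 and Σi² = 1240.
(7·1240 − 5·120) / 2 = 8080/2 = 4040.

4040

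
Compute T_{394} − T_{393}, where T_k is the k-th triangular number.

Consecutive triangular numbers differ by n: T_{394} − T_{393} = 394.

394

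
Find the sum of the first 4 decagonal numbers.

Σ i(4i−3) = 4Σi² − 3Σi over i = 1..4.
Σi = 10 and Σi² = 30.
4·30 − 3·10 = 90.

90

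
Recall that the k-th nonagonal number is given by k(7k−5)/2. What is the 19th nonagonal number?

The 19th nonagonal number is n(7n−5)/2 with n = 19.
19·(7·19 − 5)/2 = 19·128/2 = 19·64 = 1216.

1216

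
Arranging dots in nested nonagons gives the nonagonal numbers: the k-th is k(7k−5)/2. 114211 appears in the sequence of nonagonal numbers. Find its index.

181

Set n(7n−5)/2 = 114211, giving 7n² − 5n − 228422 = 0.
So n = (5 + 2529) / 14 = 2534/14 = 181.
Check: 181·(7·181 − 5)/2 = 114211. ✓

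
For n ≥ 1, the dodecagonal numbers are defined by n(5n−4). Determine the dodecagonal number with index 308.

473088

The 308th dodecagonal number is n(5n−4) with n = 308.
308·(5·308 − 4) = 308·1536 = 473088.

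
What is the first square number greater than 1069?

Solve n² > 1069 for integer n.
The largest n with value ≤ 1069 is 32 (since 1024 ≤ 1069 < 1089), so the first above is n = 33, value 1089.

1089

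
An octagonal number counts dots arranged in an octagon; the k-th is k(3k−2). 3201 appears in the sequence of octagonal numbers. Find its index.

33

Set n(3n−2) = 3201, giving 3n² − 2n − 3201 = 0.
So n = (2 + 196) / 6 = 198/6 = 33.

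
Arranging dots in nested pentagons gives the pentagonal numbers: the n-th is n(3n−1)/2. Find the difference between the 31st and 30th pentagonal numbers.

Consecutive pentagonal numbers differ by 3n − 2: here 3·31 − 2 = 91.

91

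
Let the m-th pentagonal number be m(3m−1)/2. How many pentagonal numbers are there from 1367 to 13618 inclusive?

65

The n-th pentagonal number is n(3n−1)/2.
Smallest index with value ≥ 1367: n = 31 (giving 1426).
Largest index with value ≤ 13618: n = 95 (giving 13490).
Indices 31 through 95: 65 terms.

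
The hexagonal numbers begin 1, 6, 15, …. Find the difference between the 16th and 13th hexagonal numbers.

16·(2·16 − 1) = 496 and 13·(2·13 − 1) = 325.
Difference: 496 − 325 = 171.

171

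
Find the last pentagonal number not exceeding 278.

247

Solve n(3n−1)/2 ≤ 278 for integer n.
n = 13 gives 247 ≤ 278, while n = 14 gives 287 > 278; so the answer is 247.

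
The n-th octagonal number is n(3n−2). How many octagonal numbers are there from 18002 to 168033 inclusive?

The n-th octagonal number is n(3n−2).
Smallest index with value ≥ 18002: n = 78 (giving 18096).
Largest index with value ≤ 168033: n = 237 (giving 168033).
Indices 78 through 237: 160 terms.

160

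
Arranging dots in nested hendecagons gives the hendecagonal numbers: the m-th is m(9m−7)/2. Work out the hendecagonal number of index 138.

The 138th hendecagonal number is n(9n−7)/2 with n = 138.
138·(9·138 − 7)/2 = 138·1235/2 = 85215.

85215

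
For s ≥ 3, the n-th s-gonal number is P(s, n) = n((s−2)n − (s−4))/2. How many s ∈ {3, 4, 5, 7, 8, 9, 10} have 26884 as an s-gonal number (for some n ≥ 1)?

s = 3: P(3, 231) = 26796 and P(3, 232) = 27028; 26884 is not s-gonal.
s = 4: P(4, 163) = 26569 and P(4, 164) = 26896; 26884 is not s-gonal.
s = 5: P(5, 134) = 26867 and P(5, 135) = 27270; 26884 is not s-gonal.
s = 7: P(7, 104) = 26884. ✓
s = 8: P(8, 94) = 26320 and P(8, 95) = 26885; 26884 is not s-gonal.
s = 9: P(9, 88) = 26884. ✓
s = 10: P(10, 82) = 26650 and P(10, 83) = 27307; 26884 is not s-gonal.
Hits: s ∈ {7, 9} → 2.

2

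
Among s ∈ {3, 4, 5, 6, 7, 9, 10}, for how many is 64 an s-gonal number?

1

s = 3: P(3, 10) = 55 and P(3, 11) = 66; 64 is not s-gonal.
s = 4: P(4, 8) = 64. ✓
s = 5: P(5, 6) = 51 and P(5, 7) = 70; 64 is not s-gonal.
s = 6: P(6, 5) = 45 and P(6, 6) = 66; 64 is not s-gonal.
s = 7: P(7, 5) = 55 and P(7, 6) = 81; 64 is not s-gonal.
s = 9: P(9, 4) = 46 and P(9, 5) = 75; 64 is not s-gonal.
s = 10: P(10, 4) = 52 and P(10, 5) = 85; 64 is not s-gonal.
Hits: s ∈ {4} → 1.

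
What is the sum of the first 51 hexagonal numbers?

Σ i(2i−1) = 2Σi² − Σi over i = 1..51.
Σi = 1326 and Σi² = 45526.
2·45526 − 1·1326 = 89726.

89726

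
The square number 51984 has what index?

We need n² = 51984, so n = √51984 = 228.

228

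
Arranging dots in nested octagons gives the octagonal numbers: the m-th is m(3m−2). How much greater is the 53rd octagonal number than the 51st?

53·(3·53 − 2) = 8321 and 51·(3·51 − 2) = 7701.
Difference: 8321 − 7701 = 620.

620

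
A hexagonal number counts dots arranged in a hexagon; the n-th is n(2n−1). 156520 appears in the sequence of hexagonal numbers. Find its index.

280

Set n(2n−1) = 156520, giving 2n² − n − 156520 = 0.
The discriminant is 1 + 8·156520 = 1252161, and √1252161 = 1119.
So n = (1 + 1119) / 4 = 1120/4 = 280.
Check: 280·(2·280 − 1) = 156520. ✓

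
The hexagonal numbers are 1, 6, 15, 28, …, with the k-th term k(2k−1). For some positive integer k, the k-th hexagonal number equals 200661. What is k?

Set n(2n−1) = 200661, giving 2n² − n − 200661 = 0.
So n = (1 + 1267) / 4 = 1268/4 = 317.
Check: 317·(2·317 − 1) = 200661. ✓

317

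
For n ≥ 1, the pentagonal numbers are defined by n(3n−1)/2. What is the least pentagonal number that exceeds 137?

145

Solve n(3n−1)/2 > 137 for integer n.
The largest n with value ≤ 137 is 9 (since 117 ≤ 137 < 145), so the first above is n = 10, value 145.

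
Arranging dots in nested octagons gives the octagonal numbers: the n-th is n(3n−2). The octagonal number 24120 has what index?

90

Set n(3n−2) = 24120, giving 3n² − 2n − 24120 = 0.
The discriminant is 4 + 12·24120 = 289444, and √289444 = 538.
So n = (2 + 538) / 6 = 540/6 = 90.
Check: 90·(3·90 − 2) = 24120. ✓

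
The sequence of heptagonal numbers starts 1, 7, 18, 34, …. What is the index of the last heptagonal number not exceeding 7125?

Solve n(5n−3)/2 ≤ 7125 for integer n.
n = 53 gives 6943 ≤ 7125, while n = 54 gives 7209 > 7125; so the answer is index 53.

53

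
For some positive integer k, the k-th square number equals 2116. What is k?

46

We need n² = 2116, so n = √2116 = 46.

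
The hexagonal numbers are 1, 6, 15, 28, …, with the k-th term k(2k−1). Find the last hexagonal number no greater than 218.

Solve n(2n−1) ≤ 218 for integer n.
n = 10 gives 190 ≤ 218, while n = 11 gives 231 > 218; so the answer is 190.

190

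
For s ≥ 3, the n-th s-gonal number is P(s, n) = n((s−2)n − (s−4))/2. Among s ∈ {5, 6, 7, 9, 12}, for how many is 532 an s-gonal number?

1

s = 5: P(5, 19) = 532. ✓
s = 6: P(6, 16) = 496 and P(6, 17) = 561; 532 is not s-gonal.
s = 7: P(7, 14) = 469 and P(7, 15) = 540; 532 is not s-gonal.
s = 9: P(9, 12) = 474 and P(9, 13) = 559; 532 is not s-gonal.
s = 12: P(12, 10) = 460 and P(12, 11) = 561; 532 is not s-gonal.
Hits: s ∈ {5} → 1.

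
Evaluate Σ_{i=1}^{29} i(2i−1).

16675

Σ i(2i−1) = 2Σi² − Σi over i = 1..29.
Σi = 435 and Σi² = 8555.
2·8555 − 1·435 = 16675.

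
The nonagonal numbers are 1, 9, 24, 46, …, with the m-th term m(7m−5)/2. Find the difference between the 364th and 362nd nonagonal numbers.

364·(7·364 − 5)/2 = 462826 and 362·(7·362 − 5)/2 = 457749.
Difference: 462826 − 457749 = 5077.

5077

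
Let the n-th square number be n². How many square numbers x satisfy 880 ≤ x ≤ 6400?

51

The n-th square number is n².
Smallest index with value ≥ 880: n = 30 (giving 900).
Largest index with value ≤ 6400: n = 80 (giving 6400).
Indices 30 through 80: 51 terms.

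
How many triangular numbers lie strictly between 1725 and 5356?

44

The n-th triangular number is n(n+1)/2.
Smallest index with value > 1725: n = 59 (giving 1770).
Largest index with value < 5356: n = 102 (giving 5253).
Indices 59 through 102: 44 terms.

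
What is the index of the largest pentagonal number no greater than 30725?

143

Solve n(3n−1)/2 ≤ 30725 for integer n.
n = 143 gives 30602 ≤ 30725, while n = 144 gives 31032 > 30725; so the answer is index 143.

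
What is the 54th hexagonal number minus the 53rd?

Consecutive hexagonal numbers differ by 4n − 3: here 4·54 − 3 = 213.

213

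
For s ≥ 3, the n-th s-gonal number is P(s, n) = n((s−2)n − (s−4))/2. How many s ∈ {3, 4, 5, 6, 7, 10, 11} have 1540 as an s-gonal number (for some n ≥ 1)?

s = 3: P(3, 55) = 1540. ✓
s = 4: P(4, 39) = 1521 and P(4, 40) = 1600; 1540 is not s-gonal.
s = 5: P(5, 32) = 1520 and P(5, 33) = 1617; 1540 is not s-gonal.
s = 6: P(6, 28) = 1540. ✓
s = 7: P(7, 25) = 1525 and P(7, 26) = 1651; 1540 is not s-gonal.
s = 10: P(10, 20) = 1540. ✓
s = 11: P(11, 18) = 1395 and P(11, 19) = 1558; 1540 is not s-gonal.
Hits: s ∈ {3, 6, 10} → 3.

3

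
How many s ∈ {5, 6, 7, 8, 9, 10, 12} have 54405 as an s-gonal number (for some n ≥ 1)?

s = 5: P(5, 190) = 54055 and P(5, 191) = 54626; 54405 is not s-gonal.
s = 6: P(6, 165) = 54285 and P(6, 166) = 54946; 54405 is not s-gonal.
s = 7: P(7, 147) = 53802 and P(7, 148) = 54538; 54405 is not s-gonal.
s = 8: P(8, 135) = 54405. ✓
s = 9: P(9, 125) = 54375 and P(9, 126) = 55251; 54405 is not s-gonal.
s = 10: P(10, 117) = 54405. ✓
s = 12: P(12, 104) = 53664 and P(12, 105) = 54705; 54405 is not s-gonal.
Hits: s ∈ {8, 10} → 2.

2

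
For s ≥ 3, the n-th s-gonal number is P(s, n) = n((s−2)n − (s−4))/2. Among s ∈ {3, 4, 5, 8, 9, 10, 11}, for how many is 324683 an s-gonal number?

s = 3: P(3, 805) = 324415 and P(3, 806) = 325221; 324683 is not s-gonal.
s = 4: P(4, 569) = 323761 and P(4, 570) = 324900; 324683 is not s-gonal.
s = 5: P(5, 465) = 324105 and P(5, 466) = 325501; 324683 is not s-gonal.
s = 8: P(8, 329) = 324065 and P(8, 330) = 326040; 324683 is not s-gonal.
s = 9: P(9, 304) = 322696 and P(9, 305) = 324825; 324683 is not s-gonal.
s = 10: P(10, 285) = 324045 and P(10, 286) = 326326; 324683 is not s-gonal.
s = 11: P(11, 269) = 324683. ✓
Hits: s ∈ {11} → 1.

1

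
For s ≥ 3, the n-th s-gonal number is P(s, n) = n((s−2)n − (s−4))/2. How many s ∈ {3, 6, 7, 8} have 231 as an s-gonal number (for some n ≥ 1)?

s = 3: P(3, 21) = 231. ✓
s = 6: P(6, 11) = 231. ✓
s = 7: P(7, 9) = 189 and P(7, 10) = 235; 231 is not s-gonal.
s = 8: P(8, 9) = 225 and P(8, 10) = 280; 231 is not s-gonal.
Hits: s ∈ {3, 6} → 2.

2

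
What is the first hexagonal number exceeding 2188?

Solve n(2n−1) > 2188 for integer n.
The largest n with value ≤ 2188 is 33 (since 2145 ≤ 2188 < 2278), so the first above is n = 34, value 2278.

2278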